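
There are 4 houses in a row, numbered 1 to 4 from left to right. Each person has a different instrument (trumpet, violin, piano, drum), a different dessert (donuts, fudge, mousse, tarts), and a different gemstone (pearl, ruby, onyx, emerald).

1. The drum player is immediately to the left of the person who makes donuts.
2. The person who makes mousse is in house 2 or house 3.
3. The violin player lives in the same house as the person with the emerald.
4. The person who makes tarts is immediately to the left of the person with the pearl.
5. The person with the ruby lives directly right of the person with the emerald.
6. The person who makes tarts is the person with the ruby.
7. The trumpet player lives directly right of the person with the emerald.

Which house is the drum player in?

3

House 1's dessert must be fudge (nothing else left).
House 4 dessert: only donuts fits.
Clue 1 places the drum player in house 3.
The only instrument still possible for house 4 is piano.
From clue 7, the person with the emerald must be in house 1.
So house 1 gets violin for instrument.
So house 2 gets trumpet for instrument.
From clue 5, the person with the ruby must be in house 2.
Clue 6: the person who makes tarts is in house 2.
The only dessert still possible for house 3 is mousse.
Clue 4: the person with the pearl is in house 3.
The only gemstone still possible for house 4 is onyx.
So: house 1 = violin/fudge/emerald, house 2 = trumpet/tarts/ruby, house 3 = drum/mousse/pearl, house 4 = piano/donuts/onyx.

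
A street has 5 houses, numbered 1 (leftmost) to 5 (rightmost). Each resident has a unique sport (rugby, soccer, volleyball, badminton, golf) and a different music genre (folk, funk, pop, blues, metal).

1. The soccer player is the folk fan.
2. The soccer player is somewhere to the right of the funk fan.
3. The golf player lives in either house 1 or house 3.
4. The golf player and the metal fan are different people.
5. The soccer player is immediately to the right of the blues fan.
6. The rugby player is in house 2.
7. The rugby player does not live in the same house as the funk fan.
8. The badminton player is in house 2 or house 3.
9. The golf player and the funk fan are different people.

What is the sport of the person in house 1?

golf

The rugby player is in house 2 (clue 6).
House 1 sport: only golf fits.
That leaves badminton as the sport for house 3.
So house 1 gets pop for music genre.
So house 2 gets metal for music genre.
That leaves folk as the music genre for house 5.
By clue 1, the soccer player is in house 5.
The blues fan is in house 4 (clue 5).
So house 4 gets volleyball for sport.
That leaves funk as the music genre for house 3.
So: house 1 = golf/pop, house 2 = rugby/metal, house 3 = badminton/funk, house 4 = volleyball/blues, house 5 = soccer/folk.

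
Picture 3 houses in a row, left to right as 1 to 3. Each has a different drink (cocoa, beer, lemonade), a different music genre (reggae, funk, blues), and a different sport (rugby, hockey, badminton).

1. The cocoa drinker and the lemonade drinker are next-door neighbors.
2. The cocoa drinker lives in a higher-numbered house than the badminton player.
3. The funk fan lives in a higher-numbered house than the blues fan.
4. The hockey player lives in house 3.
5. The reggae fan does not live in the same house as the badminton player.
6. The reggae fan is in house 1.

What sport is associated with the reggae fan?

rugby

Clue 4: the hockey player is in house 3.
The reggae fan is in house 1 (clue 6).
House 2's music genre must be blues (nothing else left).
So house 3 gets funk for music genre.
Clue 5: the badminton player is in house 2.
So house 1 gets rugby for sport.
From clue 2, the cocoa drinker must be in house 3.
Clue 1: the lemonade drinker is in house 2.
House 1 drink: only beer fits.
So: house 1 = beer/reggae/rugby, house 2 = lemonade/blues/badminton, house 3 = cocoa/funk/hockey.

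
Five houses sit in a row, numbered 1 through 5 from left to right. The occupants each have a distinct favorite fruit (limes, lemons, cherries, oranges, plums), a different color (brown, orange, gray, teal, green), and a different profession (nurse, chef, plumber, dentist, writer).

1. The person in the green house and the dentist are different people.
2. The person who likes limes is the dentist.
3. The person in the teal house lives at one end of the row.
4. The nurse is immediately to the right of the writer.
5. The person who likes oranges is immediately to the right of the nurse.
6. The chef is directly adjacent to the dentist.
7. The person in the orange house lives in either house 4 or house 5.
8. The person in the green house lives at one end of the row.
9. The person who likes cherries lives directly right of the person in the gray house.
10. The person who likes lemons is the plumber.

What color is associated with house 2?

gray

The person in the green house is narrowed to house 1 or 5; consider each.
Placing it in house 5 leads to a contradiction, so it's in house 1.
So house 5 gets teal for color.
House 4 color: only orange fits.
The person who likes cherries is narrowed to house 3 or 4; consider each.
Placing it in house 4 leads to a contradiction, so it's in house 3.
The person in the gray house is in house 2 (clue 9).
The only color still possible for house 3 is brown.
The person who likes oranges is narrowed to house 4 or 5; consider each.
Placing it in house 5 leads to a contradiction, so it's in house 4.
By clue 5, the nurse is in house 3.
House 2's profession must be writer (nothing else left).
The person who likes limes is in house 5 (clue 2).
Clue 2 places the dentist in house 5.
Clue 6 places the chef in house 4.
That leaves lemons as the favorite fruit for house 1.
So house 2 gets plums for favorite fruit.
So house 1 gets plumber for profession.
So: house 1 = lemons/green/plumber, house 2 = plums/gray/writer, house 3 = cherries/brown/nurse, house 4 = oranges/orange/chef, house 5 = limes/teal/dentist.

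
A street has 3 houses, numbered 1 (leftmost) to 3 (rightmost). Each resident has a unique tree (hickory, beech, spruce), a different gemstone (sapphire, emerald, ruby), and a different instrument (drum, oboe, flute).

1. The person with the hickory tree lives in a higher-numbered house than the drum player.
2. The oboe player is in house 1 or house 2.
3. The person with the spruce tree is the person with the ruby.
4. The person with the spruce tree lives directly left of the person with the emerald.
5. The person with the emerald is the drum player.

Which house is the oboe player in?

By clue 5, the person with the emerald is in house 2.
By clue 5, the drum player is in house 2.
That leaves oboe as the instrument for house 1.
So house 3 gets flute for instrument.
From clue 1, the person with the hickory tree must be in house 3.
The person with the spruce tree is in house 1 (clue 3).
The person with the ruby is in house 1 (clue 3).
The only tree still possible for house 2 is beech.
That leaves sapphire as the gemstone for house 3.
So: house 1 = spruce/ruby/oboe, house 2 = beech/emerald/drum, house 3 = hickory/sapphire/flute.

1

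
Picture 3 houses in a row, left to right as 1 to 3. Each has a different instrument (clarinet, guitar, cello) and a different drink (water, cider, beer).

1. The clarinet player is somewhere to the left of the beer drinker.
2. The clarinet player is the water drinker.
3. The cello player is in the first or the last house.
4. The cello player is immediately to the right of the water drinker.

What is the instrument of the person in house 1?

The cello player is in house 3 (clue 4).
The water drinker is in house 2 (clue 4).
So house 1 gets cider for drink.
That leaves beer as the drink for house 3.
From clue 2, the clarinet player must be in house 2.
The only instrument still possible for house 1 is guitar.
So: house 1 = guitar/cider, house 2 = clarinet/water, house 3 = cello/beer.

guitar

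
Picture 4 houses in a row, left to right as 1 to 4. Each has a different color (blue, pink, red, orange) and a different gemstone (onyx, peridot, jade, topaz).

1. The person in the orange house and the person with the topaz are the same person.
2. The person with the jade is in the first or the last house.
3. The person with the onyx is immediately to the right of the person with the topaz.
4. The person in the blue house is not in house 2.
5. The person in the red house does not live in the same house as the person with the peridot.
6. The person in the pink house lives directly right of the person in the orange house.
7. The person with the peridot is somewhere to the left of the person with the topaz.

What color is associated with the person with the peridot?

blue

The person in the orange house is narrowed to house 2 or 3; consider each.
Placing it in house 3 leads to a contradiction, so it's in house 2.
Clue 1 places the person with the topaz in house 2.
Clue 3 places the person with the onyx in house 3.
Clue 6 places the person in the pink house in house 3.
Clue 7: the person with the peridot is in house 1.
House 4 gemstone: only jade fits.
From clue 5, the person in the red house must be in house 4.
The only color still possible for house 1 is blue.
So: house 1 = blue/peridot, house 2 = orange/topaz, house 3 = pink/onyx, house 4 = red/jade.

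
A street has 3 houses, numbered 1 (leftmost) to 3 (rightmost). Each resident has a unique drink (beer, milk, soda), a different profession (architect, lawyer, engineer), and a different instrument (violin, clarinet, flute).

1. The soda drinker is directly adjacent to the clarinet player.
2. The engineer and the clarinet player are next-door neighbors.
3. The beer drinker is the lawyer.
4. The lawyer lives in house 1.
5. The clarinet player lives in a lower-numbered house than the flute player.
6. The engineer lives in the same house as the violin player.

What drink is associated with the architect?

Clue 4: the lawyer is in house 1.
Clue 3 places the beer drinker in house 1.
House 1 instrument: only clarinet fits.
The soda drinker is in house 2 (clue 1).
Clue 2: the engineer is in house 2.
Clue 6: the violin player is in house 2.
That leaves milk as the drink for house 3.
House 3's profession must be architect (nothing else left).
House 3 instrument: only flute fits.
So: house 1 = beer/lawyer/clarinet, house 2 = soda/engineer/violin, house 3 = milk/architect/flute.

milk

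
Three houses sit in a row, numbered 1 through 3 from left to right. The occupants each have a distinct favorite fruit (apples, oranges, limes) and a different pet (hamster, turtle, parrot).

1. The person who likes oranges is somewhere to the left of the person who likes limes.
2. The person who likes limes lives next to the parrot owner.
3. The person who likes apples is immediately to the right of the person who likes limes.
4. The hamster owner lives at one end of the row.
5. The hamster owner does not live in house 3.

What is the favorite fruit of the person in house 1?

Clue 3 places the person who likes apples in house 3.
From clue 3, the person who likes limes must be in house 2.
Clue 5 places the hamster owner in house 1.
That leaves oranges as the favorite fruit for house 1.
Clue 2: the parrot owner is in house 3.
The only pet still possible for house 2 is turtle.
So: house 1 = oranges/hamster, house 2 = limes/turtle, house 3 = apples/parrot.

oranges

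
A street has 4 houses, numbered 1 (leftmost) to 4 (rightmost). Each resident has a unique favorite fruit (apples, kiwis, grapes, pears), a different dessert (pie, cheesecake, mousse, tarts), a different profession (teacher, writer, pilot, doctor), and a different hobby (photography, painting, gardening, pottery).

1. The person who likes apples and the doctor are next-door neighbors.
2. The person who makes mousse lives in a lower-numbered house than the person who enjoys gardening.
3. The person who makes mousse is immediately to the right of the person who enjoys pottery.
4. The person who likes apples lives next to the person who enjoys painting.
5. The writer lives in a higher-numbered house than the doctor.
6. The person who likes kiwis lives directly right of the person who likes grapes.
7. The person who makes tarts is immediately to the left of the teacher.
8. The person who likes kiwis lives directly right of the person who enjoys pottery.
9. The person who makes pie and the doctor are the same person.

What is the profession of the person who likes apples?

writer

So house 4 gets cheesecake for dessert.
The person who likes grapes is narrowed to house 1 or 2; consider each.
Placing it in house 2 leads to a contradiction, so it's in house 1.
Clue 6: the person who likes kiwis is in house 2.
The person who enjoys pottery is in house 1 (clue 8).
Clue 3 places the person who makes mousse in house 2.
House 1's dessert must be tarts (nothing else left).
House 3 dessert: only pie fits.
That leaves pilot as the profession for house 1.
Clue 7: the teacher is in house 2.
The doctor is in house 3 (clue 9).
House 4's profession must be writer (nothing else left).
By clue 1, the person who likes apples is in house 4.
Clue 4: the person who enjoys painting is in house 3.
That leaves pears as the favorite fruit for house 3.
House 2's hobby must be photography (nothing else left).
So house 4 gets gardening for hobby.
So: house 1 = grapes/tarts/pilot/pottery, house 2 = kiwis/mousse/teacher/photography, house 3 = pears/pie/doctor/painting, house 4 = apples/cheesecake/writer/gardening.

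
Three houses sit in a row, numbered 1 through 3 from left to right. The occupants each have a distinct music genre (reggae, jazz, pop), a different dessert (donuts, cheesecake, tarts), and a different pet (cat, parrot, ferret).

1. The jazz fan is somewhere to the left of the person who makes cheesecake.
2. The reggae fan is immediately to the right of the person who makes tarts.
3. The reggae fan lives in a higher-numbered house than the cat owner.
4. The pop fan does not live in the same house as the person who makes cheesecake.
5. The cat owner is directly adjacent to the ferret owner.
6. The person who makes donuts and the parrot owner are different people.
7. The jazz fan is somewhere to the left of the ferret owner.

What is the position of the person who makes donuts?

The jazz fan is narrowed to house 1 or 2; consider each.
Placing it in house 2 leads to a contradiction, so it's in house 1.
The pop fan is narrowed to house 2 or 3; consider each.
Placing it in house 3 leads to a contradiction, so it's in house 2.
Clue 4: the person who makes cheesecake is in house 3.
The only music genre still possible for house 3 is reggae.
By clue 2, the person who makes tarts is in house 2.
The only dessert still possible for house 1 is donuts.
House 1 pet: only cat fits.
By clue 5, the ferret owner is in house 2.
House 3's pet must be parrot (nothing else left).
So: house 1 = jazz/donuts/cat, house 2 = pop/tarts/ferret, house 3 = reggae/cheesecake/parrot.

1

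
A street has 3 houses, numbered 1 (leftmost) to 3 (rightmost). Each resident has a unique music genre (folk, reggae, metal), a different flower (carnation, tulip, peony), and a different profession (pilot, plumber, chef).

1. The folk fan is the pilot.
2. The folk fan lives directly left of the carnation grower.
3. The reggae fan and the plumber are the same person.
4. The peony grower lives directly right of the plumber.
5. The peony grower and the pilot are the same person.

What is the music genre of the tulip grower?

House 1 flower: only tulip fits.
From clue 1, the folk fan must be in house 2.
From clue 1, the pilot must be in house 2.
From clue 2, the carnation grower must be in house 3.
By clue 5, the peony grower is in house 2.
House 1 music genre: only reggae fits.
That leaves metal as the music genre for house 3.
That leaves plumber as the profession for house 1.
So house 3 gets chef for profession.
So: house 1 = reggae/tulip/plumber, house 2 = folk/peony/pilot, house 3 = metal/carnation/chef.

reggae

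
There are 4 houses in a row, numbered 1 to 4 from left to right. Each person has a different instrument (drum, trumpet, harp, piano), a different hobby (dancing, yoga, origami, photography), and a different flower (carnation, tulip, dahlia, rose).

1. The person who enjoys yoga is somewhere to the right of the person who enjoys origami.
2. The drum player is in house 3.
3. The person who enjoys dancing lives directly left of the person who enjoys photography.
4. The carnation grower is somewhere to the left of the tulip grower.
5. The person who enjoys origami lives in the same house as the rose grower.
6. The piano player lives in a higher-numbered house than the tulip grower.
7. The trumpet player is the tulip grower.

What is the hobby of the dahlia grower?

Clue 2 places the drum player in house 3.
The only instrument still possible for house 1 is harp.
House 2's instrument must be trumpet (nothing else left).
The only instrument still possible for house 4 is piano.
So house 4 gets dahlia for flower.
Clue 7: the tulip grower is in house 2.
So house 3 gets rose for flower.
From clue 5, the person who enjoys origami must be in house 3.
House 1's hobby must be dancing (nothing else left).
House 1 flower: only carnation fits.
Clue 1 places the person who enjoys yoga in house 4.
Clue 3 places the person who enjoys photography in house 2.
So: house 1 = harp/dancing/carnation, house 2 = trumpet/photography/tulip, house 3 = drum/origami/rose, house 4 = piano/yoga/dahlia.

yoga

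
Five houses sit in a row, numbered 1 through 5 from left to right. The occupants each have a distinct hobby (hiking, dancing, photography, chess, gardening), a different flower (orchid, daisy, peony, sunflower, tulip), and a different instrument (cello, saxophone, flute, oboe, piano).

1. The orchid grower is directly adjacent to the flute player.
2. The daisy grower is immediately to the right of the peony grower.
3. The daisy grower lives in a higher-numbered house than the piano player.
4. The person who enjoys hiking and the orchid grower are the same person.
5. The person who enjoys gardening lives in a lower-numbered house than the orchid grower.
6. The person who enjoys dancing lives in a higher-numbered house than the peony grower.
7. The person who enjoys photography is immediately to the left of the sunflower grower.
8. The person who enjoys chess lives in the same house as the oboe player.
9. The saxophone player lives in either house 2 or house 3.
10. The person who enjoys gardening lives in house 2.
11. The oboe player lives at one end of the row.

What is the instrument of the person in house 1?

By clue 10, the person who enjoys gardening is in house 2.
The person who enjoys chess is narrowed to house 1 or 5; consider each.
Placing it in house 5 leads to a contradiction, so it's in house 1.
Clue 8: the oboe player is in house 1.
So house 1 gets tulip for flower.
The only flower still possible for house 2 is peony.
From clue 2, the daisy grower must be in house 3.
By clue 3, the piano player is in house 2.
House 3's instrument must be saxophone (nothing else left).
The person who enjoys hiking is narrowed to house 4 or 5; consider each.
Placing it in house 4 leads to a contradiction, so it's in house 5.
Clue 4: the orchid grower is in house 5.
House 4's flower must be sunflower (nothing else left).
By clue 1, the flute player is in house 4.
From clue 7, the person who enjoys photography must be in house 3.
So house 4 gets dancing for hobby.
That leaves cello as the instrument for house 5.
So: house 1 = chess/tulip/oboe, house 2 = gardening/peony/piano, house 3 = photography/daisy/saxophone, house 4 = dancing/sunflower/flute, house 5 = hiking/orchid/cello.

oboe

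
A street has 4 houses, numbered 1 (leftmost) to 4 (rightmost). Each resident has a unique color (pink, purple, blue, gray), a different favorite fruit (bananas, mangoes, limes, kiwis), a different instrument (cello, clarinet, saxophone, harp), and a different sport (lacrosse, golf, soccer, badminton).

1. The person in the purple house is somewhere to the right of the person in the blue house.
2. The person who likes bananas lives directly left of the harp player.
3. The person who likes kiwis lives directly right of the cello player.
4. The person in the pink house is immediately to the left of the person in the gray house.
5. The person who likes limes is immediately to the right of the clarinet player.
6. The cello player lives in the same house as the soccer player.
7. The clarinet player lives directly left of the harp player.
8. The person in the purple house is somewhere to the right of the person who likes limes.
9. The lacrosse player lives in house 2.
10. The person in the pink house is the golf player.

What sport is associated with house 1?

golf

Clue 9 places the lacrosse player in house 2.
House 4 sport: only badminton fits.
So house 4 gets saxophone for instrument.
The person in the gray house is narrowed to house 2 or 4; consider each.
Placing it in house 4 leads to a contradiction, so it's in house 2.
Clue 4 places the person in the pink house in house 1.
From clue 10, the golf player must be in house 1.
So house 4 gets purple for color.
House 3's sport must be soccer (nothing else left).
Clue 6: the cello player is in house 3.
House 3's color must be blue (nothing else left).
The only instrument still possible for house 1 is clarinet.
That leaves harp as the instrument for house 2.
From clue 2, the person who likes bananas must be in house 1.
The person who likes kiwis is in house 4 (clue 3).
Clue 5 places the person who likes limes in house 2.
House 3 favorite fruit: only mangoes fits.
So: house 1 = pink/bananas/clarinet/golf, house 2 = gray/limes/harp/lacrosse, house 3 = blue/mangoes/cello/soccer, house 4 = purple/kiwis/saxophone/badminton.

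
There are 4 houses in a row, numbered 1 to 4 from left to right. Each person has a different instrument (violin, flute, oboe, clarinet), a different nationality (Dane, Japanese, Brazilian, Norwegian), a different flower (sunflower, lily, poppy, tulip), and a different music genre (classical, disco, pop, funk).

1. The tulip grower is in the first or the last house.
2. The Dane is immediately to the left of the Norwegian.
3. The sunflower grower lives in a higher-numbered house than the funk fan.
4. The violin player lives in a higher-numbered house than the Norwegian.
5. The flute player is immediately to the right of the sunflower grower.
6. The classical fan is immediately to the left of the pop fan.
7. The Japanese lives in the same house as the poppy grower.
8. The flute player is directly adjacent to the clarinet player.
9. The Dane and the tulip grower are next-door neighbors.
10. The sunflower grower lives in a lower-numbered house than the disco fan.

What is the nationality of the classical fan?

Dane

The only instrument still possible for house 1 is oboe.
The only instrument still possible for house 2 is clarinet.
Clue 2 places the Dane in house 2.
From clue 2, the Norwegian must be in house 3.
Clue 4: the violin player is in house 4.
The flute player is in house 3 (clue 8).
Clue 9: the tulip grower is in house 1.
By clue 5, the sunflower grower is in house 2.
Clue 7 places the Japanese in house 4.
The poppy grower is in house 4 (clue 7).
That leaves Brazilian as the nationality for house 1.
House 3 flower: only lily fits.
From clue 3, the funk fan must be in house 1.
The only music genre still possible for house 2 is classical.
The pop fan is in house 3 (clue 6).
House 4's music genre must be disco (nothing else left).
So: house 1 = oboe/Brazilian/tulip/funk, house 2 = clarinet/Dane/sunflower/classical, house 3 = flute/Norwegian/lily/pop, house 4 = violin/Japanese/poppy/disco.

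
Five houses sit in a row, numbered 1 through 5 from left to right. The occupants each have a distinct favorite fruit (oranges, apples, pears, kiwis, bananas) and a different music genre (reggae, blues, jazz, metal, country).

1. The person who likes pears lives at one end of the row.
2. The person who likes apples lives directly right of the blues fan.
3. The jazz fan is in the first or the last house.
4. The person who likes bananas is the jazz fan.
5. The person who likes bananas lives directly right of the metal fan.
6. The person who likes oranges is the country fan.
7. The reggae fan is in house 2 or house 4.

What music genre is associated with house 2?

reggae

From clue 5, the person who likes bananas must be in house 5.
By clue 5, the metal fan is in house 4.
The jazz fan is in house 5 (clue 4).
The only favorite fruit still possible for house 1 is pears.
So house 2 gets reggae for music genre.
From clue 6, the person who likes oranges must be in house 3.
The country fan is in house 3 (clue 6).
So house 1 gets blues for music genre.
Clue 2: the person who likes apples is in house 2.
House 4 favorite fruit: only kiwis fits.
So: house 1 = pears/blues, house 2 = apples/reggae, house 3 = oranges/country, house 4 = kiwis/metal, house 5 = bananas/jazz.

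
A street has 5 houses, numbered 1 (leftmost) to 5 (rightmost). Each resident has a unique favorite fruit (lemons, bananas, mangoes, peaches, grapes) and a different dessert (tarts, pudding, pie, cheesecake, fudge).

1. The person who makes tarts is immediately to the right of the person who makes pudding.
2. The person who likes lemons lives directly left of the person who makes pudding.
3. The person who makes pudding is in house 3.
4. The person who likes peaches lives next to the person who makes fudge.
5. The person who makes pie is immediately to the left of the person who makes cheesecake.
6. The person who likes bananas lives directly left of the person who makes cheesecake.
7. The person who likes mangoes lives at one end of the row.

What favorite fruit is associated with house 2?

lemons

The person who makes pudding is in house 3 (clue 3).
The person who makes tarts is in house 4 (clue 1).
By clue 2, the person who likes lemons is in house 2.
The only dessert still possible for house 1 is pie.
From clue 5, the person who makes cheesecake must be in house 2.
By clue 6, the person who likes bananas is in house 1.
That leaves mangoes as the favorite fruit for house 5.
The only dessert still possible for house 5 is fudge.
Clue 4: the person who likes peaches is in house 4.
So house 3 gets grapes for favorite fruit.
So: house 1 = bananas/pie, house 2 = lemons/cheesecake, house 3 = grapes/pudding, house 4 = peaches/tarts, house 5 = mangoes/fudge.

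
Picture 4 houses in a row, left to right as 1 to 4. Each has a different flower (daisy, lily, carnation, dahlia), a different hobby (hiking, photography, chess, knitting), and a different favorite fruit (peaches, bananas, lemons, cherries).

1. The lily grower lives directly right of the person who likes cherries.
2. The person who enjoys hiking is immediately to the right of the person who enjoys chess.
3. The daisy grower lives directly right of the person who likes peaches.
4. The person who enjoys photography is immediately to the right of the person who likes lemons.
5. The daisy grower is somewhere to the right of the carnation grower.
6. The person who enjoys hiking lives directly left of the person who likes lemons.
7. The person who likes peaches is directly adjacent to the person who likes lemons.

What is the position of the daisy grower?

Clue 6 places the person who enjoys hiking in house 2.
By clue 6, the person who likes lemons is in house 3.
By clue 7, the person who likes peaches is in house 2.
House 1 favorite fruit: only cherries fits.
House 4 favorite fruit: only bananas fits.
The lily grower is in house 2 (clue 1).
The person who enjoys chess is in house 1 (clue 2).
By clue 3, the daisy grower is in house 3.
From clue 4, the person who enjoys photography must be in house 4.
So house 1 gets carnation for flower.
House 4 flower: only dahlia fits.
So house 3 gets knitting for hobby.
So: house 1 = carnation/chess/cherries, house 2 = lily/hiking/peaches, house 3 = daisy/knitting/lemons, house 4 = dahlia/photography/bananas.

3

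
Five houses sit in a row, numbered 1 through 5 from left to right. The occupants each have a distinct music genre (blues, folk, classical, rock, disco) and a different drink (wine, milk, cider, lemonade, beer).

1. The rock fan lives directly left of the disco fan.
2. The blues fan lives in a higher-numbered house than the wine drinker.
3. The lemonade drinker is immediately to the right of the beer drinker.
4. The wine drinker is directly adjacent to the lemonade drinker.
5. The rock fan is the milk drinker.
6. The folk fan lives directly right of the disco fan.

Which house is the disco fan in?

The disco fan is narrowed to house 2 or 3 or 4; consider each.
Placing it in house 3 and house 4 leads to a contradiction, so it's in house 2.
Clue 1 places the rock fan in house 1.
By clue 5, the milk drinker is in house 1.
Clue 6: the folk fan is in house 3.
The blues fan is narrowed to house 4 or 5; consider each.
Placing it in house 4 leads to a contradiction, so it's in house 5.
So house 4 gets classical for music genre.
The beer drinker is narrowed to house 2 or 3 or 4; consider each.
Placing it in house 3 and house 4 leads to a contradiction, so it's in house 2.
Clue 3: the lemonade drinker is in house 3.
That leaves cider as the drink for house 5.
House 4's drink must be wine (nothing else left).
So: house 1 = rock/milk, house 2 = disco/beer, house 3 = folk/lemonade, house 4 = classical/wine, house 5 = blues/cider.

2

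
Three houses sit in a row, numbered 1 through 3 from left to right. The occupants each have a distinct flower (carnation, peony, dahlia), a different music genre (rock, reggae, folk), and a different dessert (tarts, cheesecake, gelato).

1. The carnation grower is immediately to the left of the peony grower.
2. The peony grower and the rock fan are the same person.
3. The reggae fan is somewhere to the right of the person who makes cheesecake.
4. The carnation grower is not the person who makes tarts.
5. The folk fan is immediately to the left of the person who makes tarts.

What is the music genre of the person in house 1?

The only music genre still possible for house 1 is folk.
Clue 5 places the person who makes tarts in house 2.
House 1's dessert must be cheesecake (nothing else left).
So house 3 gets gelato for dessert.
By clue 4, the carnation grower is in house 1.
By clue 1, the peony grower is in house 2.
The rock fan is in house 2 (clue 2).
So house 3 gets dahlia for flower.
So house 3 gets reggae for music genre.
So: house 1 = carnation/folk/cheesecake, house 2 = peony/rock/tarts, house 3 = dahlia/reggae/gelato.

folk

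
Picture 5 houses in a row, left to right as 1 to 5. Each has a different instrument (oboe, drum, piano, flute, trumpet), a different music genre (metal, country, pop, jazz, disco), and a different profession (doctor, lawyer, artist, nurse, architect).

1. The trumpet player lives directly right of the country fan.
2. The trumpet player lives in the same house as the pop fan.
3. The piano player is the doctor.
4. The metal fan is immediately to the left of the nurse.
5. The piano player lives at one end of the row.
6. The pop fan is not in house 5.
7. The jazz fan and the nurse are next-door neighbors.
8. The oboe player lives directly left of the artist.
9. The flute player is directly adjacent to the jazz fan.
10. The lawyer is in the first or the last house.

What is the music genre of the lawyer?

The piano player is narrowed to house 1 or 5; consider each.
Placing it in house 1 leads to a contradiction, so it's in house 5.
Clue 3: the doctor is in house 5.
House 1's profession must be lawyer (nothing else left).
The oboe player is narrowed to house 1 or 2 or 3; consider each.
Placing it in house 2 and house 3 leads to a contradiction, so it's in house 1.
From clue 8, the artist must be in house 2.
The metal fan is narrowed to house 2 or 3; consider each.
Placing it in house 2 leads to a contradiction, so it's in house 3.
Clue 4: the nurse is in house 4.
The only music genre still possible for house 5 is jazz.
House 3's profession must be architect (nothing else left).
By clue 2, the trumpet player is in house 2.
The pop fan is in house 2 (clue 2).
By clue 9, the flute player is in house 4.
House 3 instrument: only drum fits.
That leaves disco as the music genre for house 4.
House 1's music genre must be country (nothing else left).
So: house 1 = oboe/country/lawyer, house 2 = trumpet/pop/artist, house 3 = drum/metal/architect, house 4 = flute/disco/nurse, house 5 = piano/jazz/doctor.

country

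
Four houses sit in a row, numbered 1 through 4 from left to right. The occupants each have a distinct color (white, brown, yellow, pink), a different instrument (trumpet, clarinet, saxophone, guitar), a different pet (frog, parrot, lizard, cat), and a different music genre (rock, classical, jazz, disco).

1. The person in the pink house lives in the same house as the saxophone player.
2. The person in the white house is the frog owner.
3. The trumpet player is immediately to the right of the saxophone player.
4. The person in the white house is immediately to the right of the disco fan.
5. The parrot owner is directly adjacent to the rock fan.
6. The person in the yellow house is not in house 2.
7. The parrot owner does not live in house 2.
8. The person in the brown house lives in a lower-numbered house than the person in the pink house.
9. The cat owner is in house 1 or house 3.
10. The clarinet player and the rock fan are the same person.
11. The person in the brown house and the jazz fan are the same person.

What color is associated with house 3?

House 1 instrument: only guitar fits.
The person in the brown house is narrowed to house 1 or 2; consider each.
Placing it in house 2 leads to a contradiction, so it's in house 1.
Clue 11 places the jazz fan in house 1.
The only color still possible for house 2 is pink.
The saxophone player is in house 2 (clue 1).
From clue 3, the trumpet player must be in house 3.
So house 4 gets clarinet for instrument.
House 2 pet: only lizard fits.
From clue 10, the rock fan must be in house 4.
By clue 5, the parrot owner is in house 3.
That leaves cat as the pet for house 1.
That leaves frog as the pet for house 4.
The person in the white house is in house 4 (clue 2).
By clue 4, the disco fan is in house 3.
House 3 color: only yellow fits.
House 2's music genre must be classical (nothing else left).
So: house 1 = brown/guitar/cat/jazz, house 2 = pink/saxophone/lizard/classical, house 3 = yellow/trumpet/parrot/disco, house 4 = white/clarinet/frog/rock.

yellow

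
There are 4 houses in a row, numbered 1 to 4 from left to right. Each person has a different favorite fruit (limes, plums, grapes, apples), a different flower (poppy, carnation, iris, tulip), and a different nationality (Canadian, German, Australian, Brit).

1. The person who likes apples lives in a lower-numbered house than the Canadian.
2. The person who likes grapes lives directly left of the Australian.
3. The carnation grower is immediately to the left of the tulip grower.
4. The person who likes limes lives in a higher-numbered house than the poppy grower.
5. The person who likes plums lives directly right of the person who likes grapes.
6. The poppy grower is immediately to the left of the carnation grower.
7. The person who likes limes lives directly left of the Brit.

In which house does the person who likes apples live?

1

The only favorite fruit still possible for house 4 is plums.
House 1's nationality must be German (nothing else left).
The person who likes grapes is in house 3 (clue 5).
House 1's favorite fruit must be apples (nothing else left).
So house 2 gets limes for favorite fruit.
From clue 2, the Australian must be in house 4.
The poppy grower is in house 1 (clue 4).
From clue 6, the carnation grower must be in house 2.
By clue 7, the Brit is in house 3.
So house 2 gets Canadian for nationality.
By clue 3, the tulip grower is in house 3.
The only flower still possible for house 4 is iris.
So: house 1 = apples/poppy/German, house 2 = limes/carnation/Canadian, house 3 = grapes/tulip/Brit, house 4 = plums/iris/Australian.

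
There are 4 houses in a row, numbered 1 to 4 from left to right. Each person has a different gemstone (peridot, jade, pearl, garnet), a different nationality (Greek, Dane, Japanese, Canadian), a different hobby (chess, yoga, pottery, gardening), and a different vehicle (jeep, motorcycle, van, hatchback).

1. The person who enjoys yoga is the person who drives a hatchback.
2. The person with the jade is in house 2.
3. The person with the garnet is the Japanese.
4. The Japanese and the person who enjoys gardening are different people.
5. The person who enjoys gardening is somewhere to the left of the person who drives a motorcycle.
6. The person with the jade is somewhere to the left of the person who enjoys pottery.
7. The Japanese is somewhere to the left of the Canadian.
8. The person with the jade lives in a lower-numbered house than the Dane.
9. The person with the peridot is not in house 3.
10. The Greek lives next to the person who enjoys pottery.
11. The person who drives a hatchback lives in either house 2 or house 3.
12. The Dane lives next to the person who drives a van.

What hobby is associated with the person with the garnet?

From clue 2, the person with the jade must be in house 2.
House 1 nationality: only Japanese fits.
House 1's vehicle must be jeep (nothing else left).
Clue 3: the person with the garnet is in house 1.
House 3 gemstone: only pearl fits.
The only gemstone still possible for house 4 is peridot.
House 1 hobby: only chess fits.
House 4's hobby must be pottery (nothing else left).
Clue 10: the Greek is in house 3.
House 2's nationality must be Canadian (nothing else left).
House 4's nationality must be Dane (nothing else left).
Clue 12: the person who drives a van is in house 3.
The only vehicle still possible for house 2 is hatchback.
So house 4 gets motorcycle for vehicle.
Clue 1: the person who enjoys yoga is in house 2.
House 3 hobby: only gardening fits.
So: house 1 = garnet/Japanese/chess/jeep, house 2 = jade/Canadian/yoga/hatchback, house 3 = pearl/Greek/gardening/van, house 4 = peridot/Dane/pottery/motorcycle.

chess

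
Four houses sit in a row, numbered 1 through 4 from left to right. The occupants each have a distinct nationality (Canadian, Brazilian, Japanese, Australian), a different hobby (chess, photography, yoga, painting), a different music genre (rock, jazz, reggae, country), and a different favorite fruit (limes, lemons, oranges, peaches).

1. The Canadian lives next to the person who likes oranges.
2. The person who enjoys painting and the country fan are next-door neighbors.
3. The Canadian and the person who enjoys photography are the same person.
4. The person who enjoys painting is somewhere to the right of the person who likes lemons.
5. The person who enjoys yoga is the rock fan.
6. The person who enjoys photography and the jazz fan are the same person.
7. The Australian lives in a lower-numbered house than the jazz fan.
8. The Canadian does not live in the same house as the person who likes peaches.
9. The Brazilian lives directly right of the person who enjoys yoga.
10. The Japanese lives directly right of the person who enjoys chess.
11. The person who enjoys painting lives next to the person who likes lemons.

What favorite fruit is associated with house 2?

The only nationality still possible for house 1 is Australian.
The Brazilian is narrowed to house 2 or 3 or 4; consider each.
Placing it in house 3 and house 4 leads to a contradiction, so it's in house 2.
The person who enjoys yoga is in house 1 (clue 9).
By clue 5, the rock fan is in house 1.
The Canadian is narrowed to house 3 or 4; consider each.
Placing it in house 3 leads to a contradiction, so it's in house 4.
The person who likes oranges is in house 3 (clue 1).
The person who enjoys photography is in house 4 (clue 3).
From clue 6, the jazz fan must be in house 4.
So house 3 gets Japanese for nationality.
The only favorite fruit still possible for house 4 is limes.
Clue 10 places the person who enjoys chess in house 2.
That leaves painting as the hobby for house 3.
Clue 2 places the country fan in house 2.
Clue 11 places the person who likes lemons in house 2.
House 3 music genre: only reggae fits.
The only favorite fruit still possible for house 1 is peaches.
So: house 1 = Australian/yoga/rock/peaches, house 2 = Brazilian/chess/country/lemons, house 3 = Japanese/painting/reggae/oranges, house 4 = Canadian/photography/jazz/limes.

lemons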